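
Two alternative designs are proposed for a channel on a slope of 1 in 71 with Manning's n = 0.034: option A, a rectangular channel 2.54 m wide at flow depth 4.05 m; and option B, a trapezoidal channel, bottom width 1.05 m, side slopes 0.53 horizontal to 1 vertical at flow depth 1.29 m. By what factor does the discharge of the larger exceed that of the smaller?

6.59

Channel A: Flow area A = b·y = 2.54 × 4.05 = 10.29 m². Wetted perimeter P = b + 2y = 2.54 + 2×4.05 = 10.64 m. Hydraulic radius R = A/P = 10.29/10.64 = 0.9668 m. Q_A = (1/0.034)·10.29·0.9668^(2/3)·√0.01408 = 35.11 m³/s.
Channel B: With bottom width b = 1.05 m and side slope z = 0.53: A = (b + zy)y = (1.05 + 0.53×1.29)×1.29 = 2.236 m²; P = b + 2y√(1+z²) = 1.05 + 2×1.29×1.132 = 3.97 m. Hydraulic radius R = A/P = 2.236/3.97 = 0.5633 m. Q_B = (1/0.034)·2.236·0.5633^(2/3)·√0.01408 = 5.325 m³/s.
The larger discharge is 35.11 m³/s and the smaller is 5.325 m³/s; the ratio is 6.59.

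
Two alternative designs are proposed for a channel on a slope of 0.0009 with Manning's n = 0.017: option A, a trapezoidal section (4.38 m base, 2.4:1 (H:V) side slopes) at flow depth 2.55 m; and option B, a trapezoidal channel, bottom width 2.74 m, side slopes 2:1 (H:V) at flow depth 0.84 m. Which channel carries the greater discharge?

channel A

Channel A: With bottom width b = 4.38 m and side slope z = 2.4: A = (b + zy)y = (4.38 + 2.4×2.55)×2.55 = 26.77 m²; P = b + 2y√(1+z²) = 4.38 + 2×2.55×2.6 = 17.64 m. Hydraulic radius R = A/P = 26.77/17.64 = 1.518 m. Q_A = (1/0.017)·26.77·1.518^(2/3)·√0.0009 = 62.41 m³/s.
Channel B: With bottom width b = 2.74 m and side slope z = 2: A = (b + zy)y = (2.74 + 2×0.84)×0.84 = 3.713 m²; P = b + 2y√(1+z²) = 2.74 + 2×0.84×2.236 = 6.497 m. Hydraulic radius R = A/P = 3.713/6.497 = 0.5715 m. Q_B = (1/0.017)·3.713·0.5715^(2/3)·√0.0009 = 4.512 m³/s.
Q_A = 62.41 m³/s vs Q_B = 4.512 m³/s, so channel A carries more.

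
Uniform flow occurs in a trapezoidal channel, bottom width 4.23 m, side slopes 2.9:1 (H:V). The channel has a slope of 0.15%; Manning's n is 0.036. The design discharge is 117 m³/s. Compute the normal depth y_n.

Manning's equation rearranged: A R^(2/3) = nQ / (1·√S) = 0.036 × 117 / (√0.0015) = 108.8.
At y = 4.91 m: A R^(2/3) = 173.2 — too large.
At y = 3.23 m: A R^(2/3) = 65.62 — too small.
At y = 4.03 m: A R^(2/3) = 109 — matches.

y_n = 4.03 m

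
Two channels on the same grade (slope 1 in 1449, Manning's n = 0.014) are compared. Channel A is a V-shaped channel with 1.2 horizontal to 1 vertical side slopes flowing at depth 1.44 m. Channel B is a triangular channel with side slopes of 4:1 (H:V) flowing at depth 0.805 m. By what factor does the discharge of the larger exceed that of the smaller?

Channel A: For a triangular section with side slope z = 1.2: A = zy² = 1.2×1.44² = 2.488 m²; P = 2y√(1+z²) = 2×1.44×1.562 = 4.499 m. Hydraulic radius R = A/P = 2.488/4.499 = 0.5531 m. Q_A = (1/0.014)·2.488·0.5531^(2/3)·√0.0006901 = 3.146 m³/s.
Channel B: For a triangular section with side slope z = 4: A = zy² = 4×0.805² = 2.592 m²; P = 2y√(1+z²) = 2×0.805×4.123 = 6.638 m. Hydraulic radius R = A/P = 2.592/6.638 = 0.3905 m. Q_B = (1/0.014)·2.592·0.3905^(2/3)·√0.0006901 = 2.599 m³/s.
The larger discharge is 3.146 m³/s and the smaller is 2.599 m³/s; the ratio is 1.21.

1.21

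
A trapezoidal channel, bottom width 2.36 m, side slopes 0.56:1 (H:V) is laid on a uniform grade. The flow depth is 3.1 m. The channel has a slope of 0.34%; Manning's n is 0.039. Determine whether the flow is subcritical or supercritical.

subcritical

With bottom width b = 2.36 m and side slope z = 0.56: A = (b + zy)y = (2.36 + 0.56×3.1)×3.1 = 12.7 m²; P = b + 2y√(1+z²) = 2.36 + 2×3.1×1.146 = 9.466 m.
Hydraulic radius R = A/P = 12.7/9.466 = 1.341 m.
V = (1/n) R^(2/3) √S = (1/0.039) × 1.341^(2/3) × √0.0034 = 1.818 m/s. Hydraulic depth D_h = A/T = 12.7/5.832 = 2.177 m.
Froude number Fr = V/√(g·D_h) = 1.818/√(9.81×2.177) = 0.393, which is less than 1, so the flow is subcritical.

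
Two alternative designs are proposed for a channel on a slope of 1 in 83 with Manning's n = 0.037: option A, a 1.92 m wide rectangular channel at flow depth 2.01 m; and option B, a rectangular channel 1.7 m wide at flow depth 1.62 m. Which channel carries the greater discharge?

channel A

Channel A: Flow area A = b·y = 1.92 × 2.01 = 3.859 m². Wetted perimeter P = b + 2y = 1.92 + 2×2.01 = 5.94 m. Hydraulic radius R = A/P = 3.859/5.94 = 0.6497 m. Q_A = (1/0.037)·3.859·0.6497^(2/3)·√0.01205 = 8.588 m³/s.
Channel B: Flow area A = b·y = 1.7 × 1.62 = 2.754 m². Wetted perimeter P = b + 2y = 1.7 + 2×1.62 = 4.94 m. Hydraulic radius R = A/P = 2.754/4.94 = 0.5575 m. Q_B = (1/0.037)·2.754·0.5575^(2/3)·√0.01205 = 5.534 m³/s.
Q_A = 8.588 m³/s vs Q_B = 5.534 m³/s, so channel A carries more.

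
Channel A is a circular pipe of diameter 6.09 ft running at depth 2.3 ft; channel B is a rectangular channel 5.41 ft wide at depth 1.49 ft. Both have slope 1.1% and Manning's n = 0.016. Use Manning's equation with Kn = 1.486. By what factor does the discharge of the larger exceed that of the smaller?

1.49

Channel A: For a circular section of diameter D = 6.09 ft at depth y = 2.3 ft, the central angle is θ = 2 arccos(1 − 2y/D) = 2.647 rad. Then A = (D²/8)(θ − sin θ) = 10.07 ft² and P = Dθ/2 = 8.061 ft. Hydraulic radius R = A/P = 10.07/8.061 = 1.25 ft. Q_A = (1.486/0.016)·10.07·1.25^(2/3)·√0.011 = 113.8 ft³/s.
Channel B: Flow area A = b·y = 5.41 × 1.49 = 8.061 ft². Wetted perimeter P = b + 2y = 5.41 + 2×1.49 = 8.39 ft. Hydraulic radius R = A/P = 8.061/8.39 = 0.9608 ft. Q_B = (1.486/0.016)·8.061·0.9608^(2/3)·√0.011 = 76.45 ft³/s.
The larger discharge is 113.8 ft³/s and the smaller is 76.45 ft³/s; the ratio is 1.49.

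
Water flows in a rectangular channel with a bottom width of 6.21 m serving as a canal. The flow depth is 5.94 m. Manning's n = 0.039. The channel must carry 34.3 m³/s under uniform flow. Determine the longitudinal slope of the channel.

S = 0.000509

Flow area A = b·y = 6.21 × 5.94 = 36.89 m². Wetted perimeter P = b + 2y = 6.21 + 2×5.94 = 18.09 m.
Hydraulic radius R = A/P = 36.89/18.09 = 2.039 m.
From Manning's equation, S = [nQ / (1 A R^(2/3))]² = [0.039 × 34.3 / (1 × 36.89 × 2.039^(2/3))]² = 0.000509.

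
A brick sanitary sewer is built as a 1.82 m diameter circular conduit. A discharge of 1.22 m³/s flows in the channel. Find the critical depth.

At critical depth, Q² T / (g A³) = 1, i.e. A³/T = Q²/g = 1.22²/9.81 = 0.1517.
Trying y = 0.374 m: A³/T = 0.03881 — short.
Trying y = 0.594 m: A³/T = 0.235 — over.
Trying y = 0.531 m: A³/T = 0.1522 — close enough.

y_c = 0.531 m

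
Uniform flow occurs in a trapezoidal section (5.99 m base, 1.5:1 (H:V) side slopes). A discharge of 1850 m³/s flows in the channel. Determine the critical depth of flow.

y_c = 10.7 m

At critical depth, Q² T / (g A³) = 1, i.e. A³/T = Q²/g = 1850²/9.81 = 348900.
Try y = 11.7 m: A³/T = 508400 — too large.
Try y = 10.7 m: A³/T = 344300 — matches.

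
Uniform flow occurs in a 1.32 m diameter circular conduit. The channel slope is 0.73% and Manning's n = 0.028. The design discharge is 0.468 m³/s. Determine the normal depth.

Manning's equation rearranged: A R^(2/3) = nQ / (1·√S) = 0.028 × 0.468 / (√0.0073) = 0.1534.
At y = 0.374 m: A R^(2/3) = 0.1145 — too small.
At y = 0.435 m: A R^(2/3) = 0.1533 — matches.

y_n = 0.435 m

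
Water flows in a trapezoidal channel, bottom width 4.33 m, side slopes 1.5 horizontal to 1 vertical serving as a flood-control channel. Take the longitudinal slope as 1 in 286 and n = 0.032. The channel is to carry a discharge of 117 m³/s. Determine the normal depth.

y_n = 3.82 m

Manning's equation rearranged: A R^(2/3) = nQ / (1·√S) = 0.032 × 117 / (√0.003497) = 63.32.
Try y = 3.42 m: A R^(2/3) = 50.36 — short.
Try y = 4.14 m: A R^(2/3) = 75.28 — over.
Try y = 3.82 m: A R^(2/3) = 63.47 — ≈ 63.32.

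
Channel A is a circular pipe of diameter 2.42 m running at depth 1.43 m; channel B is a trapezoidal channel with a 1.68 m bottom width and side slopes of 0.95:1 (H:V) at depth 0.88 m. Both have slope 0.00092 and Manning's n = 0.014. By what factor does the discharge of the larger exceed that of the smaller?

Channel A: For a circular section of diameter D = 2.42 m at depth y = 1.43 m, the central angle is θ = 2 arccos(1 − 2y/D) = 3.507 rad. Then A = (D²/8)(θ − sin θ) = 2.829 m² and P = Dθ/2 = 4.244 m. Hydraulic radius R = A/P = 2.829/4.244 = 0.6667 m. Q_A = (1/0.014)·2.829·0.6667^(2/3)·√0.00092 = 4.678 m³/s.
Channel B: With bottom width b = 1.68 m and side slope z = 0.95: A = (b + zy)y = (1.68 + 0.95×0.88)×0.88 = 2.214 m²; P = b + 2y√(1+z²) = 1.68 + 2×0.88×1.379 = 4.108 m. Hydraulic radius R = A/P = 2.214/4.108 = 0.539 m. Q_B = (1/0.014)·2.214·0.539^(2/3)·√0.00092 = 3.177 m³/s.
The larger discharge is 4.678 m³/s and the smaller is 3.177 m³/s; the ratio is 1.47.

1.47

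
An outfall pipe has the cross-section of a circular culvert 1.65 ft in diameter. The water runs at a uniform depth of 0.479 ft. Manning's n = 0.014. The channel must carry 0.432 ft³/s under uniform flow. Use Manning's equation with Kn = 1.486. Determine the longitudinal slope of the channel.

For a circular section of diameter D = 1.65 ft at depth y = 0.479 ft, the central angle is θ = 2 arccos(1 − 2y/D) = 2.276 rad. Then A = (D²/8)(θ − sin θ) = 0.5154 ft² and P = Dθ/2 = 1.878 ft.
Hydraulic radius R = A/P = 0.5154/1.878 = 0.2745 ft.
From Manning's equation, S = [nQ / (1.486 A R^(2/3))]² = [0.014 × 0.432 / (1.486 × 0.5154 × 0.2745^(2/3))]² = 0.00035.

S = 0.00035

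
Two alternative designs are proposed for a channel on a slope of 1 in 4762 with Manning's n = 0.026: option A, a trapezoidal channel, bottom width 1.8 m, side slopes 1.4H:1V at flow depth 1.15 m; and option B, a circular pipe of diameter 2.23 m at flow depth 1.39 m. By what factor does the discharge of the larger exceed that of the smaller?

Channel A: With bottom width b = 1.8 m and side slope z = 1.4: A = (b + zy)y = (1.8 + 1.4×1.15)×1.15 = 3.921 m²; P = b + 2y√(1+z²) = 1.8 + 2×1.15×1.72 = 5.757 m. Hydraulic radius R = A/P = 3.921/5.757 = 0.6812 m. Q_A = (1/0.026)·3.921·0.6812^(2/3)·√0.00021 = 1.692 m³/s.
Channel B: For a circular section of diameter D = 2.23 m at depth y = 1.39 m, the central angle is θ = 2 arccos(1 − 2y/D) = 3.64 rad. Then A = (D²/8)(θ − sin θ) = 2.56 m² and P = Dθ/2 = 4.059 m. Hydraulic radius R = A/P = 2.56/4.059 = 0.6307 m. Q_B = (1/0.026)·2.56·0.6307^(2/3)·√0.00021 = 1.049 m³/s.
The larger discharge is 1.692 m³/s and the smaller is 1.049 m³/s; the ratio is 1.61.

1.61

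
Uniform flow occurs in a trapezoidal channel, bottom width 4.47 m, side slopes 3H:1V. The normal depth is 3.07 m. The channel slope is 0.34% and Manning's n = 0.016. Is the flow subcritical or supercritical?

With bottom width b = 4.47 m and side slope z = 3: A = (b + zy)y = (4.47 + 3×3.07)×3.07 = 42 m²; P = b + 2y√(1+z²) = 4.47 + 2×3.07×3.162 = 23.89 m.
Hydraulic radius R = A/P = 42/23.89 = 1.758 m.
V = (1/n) R^(2/3) √S = (1/0.016) × 1.758^(2/3) × √0.0034 = 5.309 m/s. Hydraulic depth D_h = A/T = 42/22.89 = 1.835 m.
Froude number Fr = V/√(g·D_h) = 5.309/√(9.81×1.835) = 1.25, which is greater than 1, so the flow is supercritical.

supercritical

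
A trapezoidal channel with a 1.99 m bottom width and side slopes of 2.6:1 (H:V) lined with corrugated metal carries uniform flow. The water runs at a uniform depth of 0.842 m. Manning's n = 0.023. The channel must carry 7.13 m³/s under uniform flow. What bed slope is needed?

S = 0.00511

With bottom width b = 1.99 m and side slope z = 2.6: A = (b + zy)y = (1.99 + 2.6×0.842)×0.842 = 3.519 m²; P = b + 2y√(1+z²) = 1.99 + 2×0.842×2.786 = 6.681 m.
Hydraulic radius R = A/P = 3.519/6.681 = 0.5267 m.
From Manning's equation, S = [nQ / (1 A R^(2/3))]² = [0.023 × 7.13 / (1 × 3.519 × 0.5267^(2/3))]² = 0.00511.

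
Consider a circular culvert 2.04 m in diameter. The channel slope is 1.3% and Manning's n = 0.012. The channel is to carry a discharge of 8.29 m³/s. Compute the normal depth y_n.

Manning's equation rearranged: A R^(2/3) = nQ / (1·√S) = 0.012 × 8.29 / (√0.013) = 0.8725.
Try y = 1.17 m: A R^(2/3) = 1.307 — high.
Try y = 0.793 m: A R^(2/3) = 0.6671 — low.
Try y = 0.92 m: A R^(2/3) = 0.8724 — matches.

y_n = 0.92 m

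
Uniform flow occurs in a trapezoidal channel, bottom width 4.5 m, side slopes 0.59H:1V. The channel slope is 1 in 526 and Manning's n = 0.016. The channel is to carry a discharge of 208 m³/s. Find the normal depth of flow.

Manning's equation rearranged: A R^(2/3) = nQ / (1·√S) = 0.016 × 208 / (√0.001901) = 76.33.
At y = 6.43 m: A R^(2/3) = 104.5 — over.
At y = 5.45 m: A R^(2/3) = 76.44 — close enough.

y_n = 5.45 m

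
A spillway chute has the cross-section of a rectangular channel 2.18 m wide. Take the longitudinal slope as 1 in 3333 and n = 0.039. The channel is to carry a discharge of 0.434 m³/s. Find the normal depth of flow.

y_n = 0.764 m

Manning's equation rearranged: A R^(2/3) = nQ / (1·√S) = 0.039 × 0.434 / (√0.0003) = 0.9772.
At y = 0.964 m: A R^(2/3) = 1.344 — too large.
At y = 0.645 m: A R^(2/3) = 0.77 — too small.
At y = 0.764 m: A R^(2/3) = 0.9768 — matches.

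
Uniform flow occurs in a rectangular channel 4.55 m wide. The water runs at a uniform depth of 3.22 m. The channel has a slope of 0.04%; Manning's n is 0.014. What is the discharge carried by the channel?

Flow area A = b·y = 4.55 × 3.22 = 14.65 m². Wetted perimeter P = b + 2y = 4.55 + 2×3.22 = 10.99 m.
Hydraulic radius R = A/P = 14.65/10.99 = 1.333 m.
Manning's equation: Q = (1/n) A R^(2/3) S^(1/2) = (1/0.014) × 14.65 × 1.333^(2/3) × 0.0004^(1/2) = 25.4 m³/s.

Q = 25.4 m³/s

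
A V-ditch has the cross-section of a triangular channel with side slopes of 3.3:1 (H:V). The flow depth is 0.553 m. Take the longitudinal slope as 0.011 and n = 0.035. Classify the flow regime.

subcritical

For a triangular section with side slope z = 3.3: A = zy² = 3.3×0.553² = 1.009 m²; P = 2y√(1+z²) = 2×0.553×3.448 = 3.814 m.
Hydraulic radius R = A/P = 1.009/3.814 = 0.2646 m.
V = (1/n) R^(2/3) √S = (1/0.035) × 0.2646^(2/3) × √0.011 = 1.235 m/s. Hydraulic depth D_h = A/T = 1.009/3.65 = 0.2765 m.
Froude number Fr = V/√(g·D_h) = 1.235/√(9.81×0.2765) = 0.75, which is less than 1, so the flow is subcritical.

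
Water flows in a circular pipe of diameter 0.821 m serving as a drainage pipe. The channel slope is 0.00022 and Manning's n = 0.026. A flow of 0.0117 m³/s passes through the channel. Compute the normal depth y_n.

Manning's equation rearranged: A R^(2/3) = nQ / (1·√S) = 0.026 × 0.0117 / (√0.00022) = 0.02051.
At y = 0.135 m: A R^(2/3) = 0.01082 — too small.
At y = 0.207 m: A R^(2/3) = 0.02566 — too large.
At y = 0.185 m: A R^(2/3) = 0.02051 — ≈ 0.02051.

y_n = 0.185 m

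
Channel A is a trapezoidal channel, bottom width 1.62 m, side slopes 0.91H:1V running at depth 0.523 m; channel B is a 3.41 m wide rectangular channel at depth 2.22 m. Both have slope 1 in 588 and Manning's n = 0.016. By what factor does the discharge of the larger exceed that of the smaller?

Channel A: With bottom width b = 1.62 m and side slope z = 0.91: A = (b + zy)y = (1.62 + 0.91×0.523)×0.523 = 1.096 m²; P = b + 2y√(1+z²) = 1.62 + 2×0.523×1.352 = 3.034 m. Hydraulic radius R = A/P = 1.096/3.034 = 0.3613 m. Q_A = (1/0.016)·1.096·0.3613^(2/3)·√0.001701 = 1.433 m³/s.
Channel B: Flow area A = b·y = 3.41 × 2.22 = 7.57 m². Wetted perimeter P = b + 2y = 3.41 + 2×2.22 = 7.85 m. Hydraulic radius R = A/P = 7.57/7.85 = 0.9644 m. Q_B = (1/0.016)·7.57·0.9644^(2/3)·√0.001701 = 19.05 m³/s.
The larger discharge is 19.05 m³/s and the smaller is 1.433 m³/s; the ratio is 13.3.

13.3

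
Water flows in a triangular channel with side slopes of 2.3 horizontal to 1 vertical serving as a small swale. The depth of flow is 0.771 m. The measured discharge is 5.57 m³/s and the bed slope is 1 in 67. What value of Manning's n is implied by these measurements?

n = 0.015

For a triangular section with side slope z = 2.3: A = zy² = 2.3×0.771² = 1.367 m²; P = 2y√(1+z²) = 2×0.771×2.508 = 3.867 m.
Hydraulic radius R = A/P = 1.367/3.867 = 0.3535 m.
Rearranging Manning's equation: n = (1/Q) A R^(2/3) S^(1/2) = (1/5.57) × 1.367 × 0.3535^(2/3) × √0.01493 = 0.015.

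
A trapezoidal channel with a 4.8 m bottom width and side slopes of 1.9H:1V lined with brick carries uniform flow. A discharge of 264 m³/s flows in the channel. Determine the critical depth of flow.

y_c = 4.15 m

At critical depth, Q² T / (g A³) = 1, i.e. A³/T = Q²/g = 264²/9.81 = 7105.
At y = 4.89 m: A³/T = 13990 — too large.
At y = 4.15 m: A³/T = 7092 — ≈ 7105.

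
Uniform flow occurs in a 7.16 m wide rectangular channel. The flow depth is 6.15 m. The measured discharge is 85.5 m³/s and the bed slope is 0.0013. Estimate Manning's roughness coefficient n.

Flow area A = b·y = 7.16 × 6.15 = 44.03 m². Wetted perimeter P = b + 2y = 7.16 + 2×6.15 = 19.46 m.
Hydraulic radius R = A/P = 44.03/19.46 = 2.263 m.
Rearranging Manning's equation: n = (1/Q) A R^(2/3) S^(1/2) = (1/85.5) × 44.03 × 2.263^(2/3) × √0.0013 = 0.032.

n = 0.032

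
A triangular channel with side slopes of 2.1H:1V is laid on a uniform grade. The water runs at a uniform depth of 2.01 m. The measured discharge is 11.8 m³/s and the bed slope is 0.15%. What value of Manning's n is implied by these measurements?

For a triangular section with side slope z = 2.1: A = zy² = 2.1×2.01² = 8.484 m²; P = 2y√(1+z²) = 2×2.01×2.326 = 9.35 m.
Hydraulic radius R = A/P = 8.484/9.35 = 0.9074 m.
Rearranging Manning's equation: n = (1/Q) A R^(2/3) S^(1/2) = (1/11.8) × 8.484 × 0.9074^(2/3) × √0.0015 = 0.0261.

n = 0.0261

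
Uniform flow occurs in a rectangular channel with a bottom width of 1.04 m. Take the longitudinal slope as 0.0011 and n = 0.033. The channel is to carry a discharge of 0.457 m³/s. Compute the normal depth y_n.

Manning's equation rearranged: A R^(2/3) = nQ / (1·√S) = 0.033 × 0.457 / (√0.0011) = 0.4547.
At y = 0.68 m: A R^(2/3) = 0.3132 — low.
At y = 1.11 m: A R^(2/3) = 0.5778 — high.
At y = 0.913 m: A R^(2/3) = 0.4546 — matches.

y_n = 0.913 m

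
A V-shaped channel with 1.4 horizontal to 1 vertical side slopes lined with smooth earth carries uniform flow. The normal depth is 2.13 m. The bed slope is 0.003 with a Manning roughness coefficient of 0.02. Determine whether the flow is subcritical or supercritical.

subcritical

For a triangular section with side slope z = 1.4: A = zy² = 1.4×2.13² = 6.352 m²; P = 2y√(1+z²) = 2×2.13×1.72 = 7.329 m.
Hydraulic radius R = A/P = 6.352/7.329 = 0.8666 m.
V = (1/n) R^(2/3) √S = (1/0.02) × 0.8666^(2/3) × √0.003 = 2.489 m/s. Hydraulic depth D_h = A/T = 6.352/5.964 = 1.065 m.
Froude number Fr = V/√(g·D_h) = 2.489/√(9.81×1.065) = 0.77, which is less than 1, so the flow is subcritical.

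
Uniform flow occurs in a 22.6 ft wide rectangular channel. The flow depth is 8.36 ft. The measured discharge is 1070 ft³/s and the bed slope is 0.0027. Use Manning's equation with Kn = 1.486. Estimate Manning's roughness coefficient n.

n = 0.0388

Flow area A = b·y = 22.6 × 8.36 = 188.9 ft². Wetted perimeter P = b + 2y = 22.6 + 2×8.36 = 39.32 ft.
Hydraulic radius R = A/P = 188.9/39.32 = 4.805 ft.
Rearranging Manning's equation: n = (1.486/Q) A R^(2/3) S^(1/2) = (1.486/1070) × 188.9 × 4.805^(2/3) × √0.0027 = 0.0388.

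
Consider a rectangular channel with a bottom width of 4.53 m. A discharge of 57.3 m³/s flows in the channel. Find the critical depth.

y_c = 2.54 m

For a rectangular channel, critical depth y_c = (q²/g)^(1/3) where q = Q/b = 57.3/4.53 = 12.65 m²/s.
So y_c = (12.65²/9.81)^(1/3) = 2.54 m.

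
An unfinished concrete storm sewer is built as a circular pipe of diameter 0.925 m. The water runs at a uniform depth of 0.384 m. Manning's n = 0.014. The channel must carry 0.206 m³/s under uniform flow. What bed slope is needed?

S = 0.000998

For a circular section of diameter D = 0.925 m at depth y = 0.384 m, the central angle is θ = 2 arccos(1 − 2y/D) = 2.8 rad. Then A = (D²/8)(θ − sin θ) = 0.2637 m² and P = Dθ/2 = 1.295 m.
Hydraulic radius R = A/P = 0.2637/1.295 = 0.2036 m.
From Manning's equation, S = [nQ / (1 A R^(2/3))]² = [0.014 × 0.206 / (1 × 0.2637 × 0.2036^(2/3))]² = 0.000998.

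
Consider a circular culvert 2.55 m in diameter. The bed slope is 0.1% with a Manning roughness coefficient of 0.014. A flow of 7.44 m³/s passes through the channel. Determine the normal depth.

y_n = 1.84 m

Manning's equation rearranged: A R^(2/3) = nQ / (1·√S) = 0.014 × 7.44 / (√0.001) = 3.294.
Try y = 2.13 m: A R^(2/3) = 3.845 — over.
Try y = 1.4 m: A R^(2/3) = 2.209 — short.
Try y = 1.84 m: A R^(2/3) = 3.292 — ≈ 3.294.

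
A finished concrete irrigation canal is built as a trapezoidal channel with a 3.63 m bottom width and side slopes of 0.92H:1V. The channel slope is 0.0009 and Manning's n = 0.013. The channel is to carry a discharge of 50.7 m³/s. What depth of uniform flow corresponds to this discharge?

y_n = 2.72 m

Manning's equation rearranged: A R^(2/3) = nQ / (1·√S) = 0.013 × 50.7 / (√0.0009) = 21.97.
Trying y = 2.1 m: A R^(2/3) = 13.56 — too small.
Trying y = 3.07 m: A R^(2/3) = 27.72 — too large.
Trying y = 2.72 m: A R^(2/3) = 21.99 — close enough.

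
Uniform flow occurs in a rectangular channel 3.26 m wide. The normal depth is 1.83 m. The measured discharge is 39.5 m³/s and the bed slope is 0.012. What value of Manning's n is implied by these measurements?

Flow area A = b·y = 3.26 × 1.83 = 5.966 m². Wetted perimeter P = b + 2y = 3.26 + 2×1.83 = 6.92 m.
Hydraulic radius R = A/P = 5.966/6.92 = 0.8621 m.
Rearranging Manning's equation: n = (1/Q) A R^(2/3) S^(1/2) = (1/39.5) × 5.966 × 0.8621^(2/3) × √0.012 = 0.015.

n = 0.015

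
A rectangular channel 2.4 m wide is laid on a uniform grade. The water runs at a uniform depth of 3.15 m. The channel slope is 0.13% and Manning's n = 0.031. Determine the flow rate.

Flow area A = b·y = 2.4 × 3.15 = 7.56 m². Wetted perimeter P = b + 2y = 2.4 + 2×3.15 = 8.7 m.
Hydraulic radius R = A/P = 7.56/8.7 = 0.869 m.
Manning's equation: Q = (1/n) A R^(2/3) S^(1/2) = (1/0.031) × 7.56 × 0.869^(2/3) × 0.0013^(1/2) = 8.01 m³/s.

Q = 8.01 m³/s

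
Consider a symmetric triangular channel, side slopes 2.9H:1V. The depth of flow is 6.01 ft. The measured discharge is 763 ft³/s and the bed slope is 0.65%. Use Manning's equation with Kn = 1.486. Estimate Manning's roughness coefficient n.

For a triangular section with side slope z = 2.9: A = zy² = 2.9×6.01² = 104.7 ft²; P = 2y√(1+z²) = 2×6.01×3.068 = 36.87 ft.
Hydraulic radius R = A/P = 104.7/36.87 = 2.841 ft.
Rearranging Manning's equation: n = (1.486/Q) A R^(2/3) S^(1/2) = (1.486/763) × 104.7 × 2.841^(2/3) × √0.0065 = 0.033.

n = 0.033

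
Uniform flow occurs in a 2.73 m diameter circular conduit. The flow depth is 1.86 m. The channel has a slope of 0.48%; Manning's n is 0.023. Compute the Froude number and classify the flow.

For a circular section of diameter D = 2.73 m at depth y = 1.86 m, the central angle is θ = 2 arccos(1 − 2y/D) = 3.884 rad. Then A = (D²/8)(θ − sin θ) = 4.248 m² and P = Dθ/2 = 5.301 m.
Hydraulic radius R = A/P = 4.248/5.301 = 0.8013 m.
V = (1/n) R^(2/3) √S = (1/0.023) × 0.8013^(2/3) × √0.0048 = 2.599 m/s. Hydraulic depth D_h = A/T = 4.248/2.544 = 1.67 m.
Froude number Fr = V/√(g·D_h) = 2.599/√(9.81×1.67) = 0.642, which is less than 1, so the flow is subcritical.

subcritical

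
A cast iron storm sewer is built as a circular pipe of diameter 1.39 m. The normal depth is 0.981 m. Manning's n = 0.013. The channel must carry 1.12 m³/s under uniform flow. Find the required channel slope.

For a circular section of diameter D = 1.39 m at depth y = 0.981 m, the central angle is θ = 2 arccos(1 − 2y/D) = 3.99 rad. Then A = (D²/8)(θ − sin θ) = 1.145 m² and P = Dθ/2 = 2.773 m.
Hydraulic radius R = A/P = 1.145/2.773 = 0.4128 m.
From Manning's equation, S = [nQ / (1 A R^(2/3))]² = [0.013 × 1.12 / (1 × 1.145 × 0.4128^(2/3))]² = 0.000526.

S = 0.000526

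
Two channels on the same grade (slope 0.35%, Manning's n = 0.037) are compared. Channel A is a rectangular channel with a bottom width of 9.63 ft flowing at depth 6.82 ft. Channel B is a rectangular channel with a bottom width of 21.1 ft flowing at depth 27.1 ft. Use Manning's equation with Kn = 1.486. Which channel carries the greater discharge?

Channel A: Flow area A = b·y = 9.63 × 6.82 = 65.68 ft². Wetted perimeter P = b + 2y = 9.63 + 2×6.82 = 23.27 ft. Hydraulic radius R = A/P = 65.68/23.27 = 2.822 ft. Q_A = (1.486/0.037)·65.68·2.822^(2/3)·√0.0035 = 311.7 ft³/s.
Channel B: Flow area A = b·y = 21.1 × 27.1 = 571.8 ft². Wetted perimeter P = b + 2y = 21.1 + 2×27.1 = 75.3 ft. Hydraulic radius R = A/P = 571.8/75.3 = 7.594 ft. Q_B = (1.486/0.037)·571.8·7.594^(2/3)·√0.0035 = 5249 ft³/s.
Q_A = 311.7 ft³/s vs Q_B = 5249 ft³/s, so channel B carries more.

channel B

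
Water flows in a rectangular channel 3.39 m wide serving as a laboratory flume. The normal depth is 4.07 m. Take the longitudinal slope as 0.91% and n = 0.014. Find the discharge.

Q = 106 m³/s

Flow area A = b·y = 3.39 × 4.07 = 13.8 m². Wetted perimeter P = b + 2y = 3.39 + 2×4.07 = 11.53 m.
Hydraulic radius R = A/P = 13.8/11.53 = 1.197 m.
Manning's equation: Q = (1/n) A R^(2/3) S^(1/2) = (1/0.014) × 13.8 × 1.197^(2/3) × 0.0091^(1/2) = 106 m³/s.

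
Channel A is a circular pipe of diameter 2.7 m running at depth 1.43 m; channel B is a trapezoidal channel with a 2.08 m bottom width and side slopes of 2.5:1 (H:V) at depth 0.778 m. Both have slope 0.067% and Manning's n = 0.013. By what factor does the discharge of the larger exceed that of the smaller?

1.23

Channel A: For a circular section of diameter D = 2.7 m at depth y = 1.43 m, the central angle is θ = 2 arccos(1 − 2y/D) = 3.26 rad. Then A = (D²/8)(θ − sin θ) = 3.079 m² and P = Dθ/2 = 4.401 m. Hydraulic radius R = A/P = 3.079/4.401 = 0.6995 m. Q_A = (1/0.013)·3.079·0.6995^(2/3)·√0.00067 = 4.83 m³/s.
Channel B: With bottom width b = 2.08 m and side slope z = 2.5: A = (b + zy)y = (2.08 + 2.5×0.778)×0.778 = 3.131 m²; P = b + 2y√(1+z²) = 2.08 + 2×0.778×2.693 = 6.27 m. Hydraulic radius R = A/P = 3.131/6.27 = 0.4995 m. Q_B = (1/0.013)·3.131·0.4995^(2/3)·√0.00067 = 3.925 m³/s.
The larger discharge is 4.83 m³/s and the smaller is 3.925 m³/s; the ratio is 1.23.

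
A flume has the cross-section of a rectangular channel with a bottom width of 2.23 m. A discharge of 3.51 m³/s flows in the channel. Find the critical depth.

For a rectangular channel, critical depth y_c = (q²/g)^(1/3) where q = Q/b = 3.51/2.23 = 1.574 m²/s.
So y_c = (1.574²/9.81)^(1/3) = 0.632 m.

y_c = 0.632 m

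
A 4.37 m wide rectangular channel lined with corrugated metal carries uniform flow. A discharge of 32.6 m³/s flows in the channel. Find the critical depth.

For a rectangular channel, critical depth y_c = (q²/g)^(1/3) where q = Q/b = 32.6/4.37 = 7.46 m²/s.
So y_c = (7.46²/9.81)^(1/3) = 1.78 m.

y_c = 1.78 m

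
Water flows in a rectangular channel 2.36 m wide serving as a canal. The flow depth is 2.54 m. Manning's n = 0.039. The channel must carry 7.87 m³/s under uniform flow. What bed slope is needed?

S = 0.0035

Flow area A = b·y = 2.36 × 2.54 = 5.994 m². Wetted perimeter P = b + 2y = 2.36 + 2×2.54 = 7.44 m.
Hydraulic radius R = A/P = 5.994/7.44 = 0.8057 m.
From Manning's equation, S = [nQ / (1 A R^(2/3))]² = [0.039 × 7.87 / (1 × 5.994 × 0.8057^(2/3))]² = 0.0035.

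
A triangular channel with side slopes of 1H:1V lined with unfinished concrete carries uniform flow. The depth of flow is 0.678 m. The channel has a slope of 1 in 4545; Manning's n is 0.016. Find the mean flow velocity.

For a triangular section with side slope z = 1: A = zy² = 1×0.678² = 0.4597 m²; P = 2y√(1+z²) = 2×0.678×1.414 = 1.918 m.
Hydraulic radius R = A/P = 0.4597/1.918 = 0.2397 m.
From Manning's equation, V = (1/n) R^(2/3) S^(1/2) = (1/0.016) × 0.2397^(2/3) × 0.00022^(1/2) = 0.358 m/s.

V = 0.358 m/s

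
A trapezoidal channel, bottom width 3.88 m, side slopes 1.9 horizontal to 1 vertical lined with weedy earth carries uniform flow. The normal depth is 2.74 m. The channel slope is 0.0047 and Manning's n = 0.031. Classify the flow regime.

With bottom width b = 3.88 m and side slope z = 1.9: A = (b + zy)y = (3.88 + 1.9×2.74)×2.74 = 24.9 m²; P = b + 2y√(1+z²) = 3.88 + 2×2.74×2.147 = 15.65 m.
Hydraulic radius R = A/P = 24.9/15.65 = 1.591 m.
V = (1/n) R^(2/3) √S = (1/0.031) × 1.591^(2/3) × √0.0047 = 3.014 m/s. Hydraulic depth D_h = A/T = 24.9/14.29 = 1.742 m.
Froude number Fr = V/√(g·D_h) = 3.014/√(9.81×1.742) = 0.729, which is less than 1, so the flow is subcritical.

subcritical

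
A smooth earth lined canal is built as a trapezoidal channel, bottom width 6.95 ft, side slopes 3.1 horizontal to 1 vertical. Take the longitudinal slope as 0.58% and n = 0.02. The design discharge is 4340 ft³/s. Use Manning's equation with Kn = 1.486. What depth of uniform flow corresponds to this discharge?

Manning's equation rearranged: A R^(2/3) = nQ / (1.486·√S) = 0.02 × 4340 / (1.486 × √0.0058) = 767.
Try y = 9.78 ft: A R^(2/3) = 1088 — too large.
Try y = 6.33 ft: A R^(2/3) = 387.1 — too small.
Try y = 8.46 ft: A R^(2/3) = 767.5 — ≈ 767.

y_n = 8.46 ft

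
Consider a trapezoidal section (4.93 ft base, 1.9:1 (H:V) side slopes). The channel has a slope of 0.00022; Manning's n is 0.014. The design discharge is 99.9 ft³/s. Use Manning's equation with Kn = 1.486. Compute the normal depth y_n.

Manning's equation rearranged: A R^(2/3) = nQ / (1.486·√S) = 0.014 × 99.9 / (1.486 × √0.00022) = 63.45.
Try y = 2.78 ft: A R^(2/3) = 40.17 — low.
Try y = 3.46 ft: A R^(2/3) = 63.43 — close enough.

y_n = 3.46 ft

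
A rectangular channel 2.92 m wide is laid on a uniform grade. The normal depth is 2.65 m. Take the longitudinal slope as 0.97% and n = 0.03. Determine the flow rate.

Flow area A = b·y = 2.92 × 2.65 = 7.738 m². Wetted perimeter P = b + 2y = 2.92 + 2×2.65 = 8.22 m.
Hydraulic radius R = A/P = 7.738/8.22 = 0.9414 m.
Manning's equation: Q = (1/n) A R^(2/3) S^(1/2) = (1/0.03) × 7.738 × 0.9414^(2/3) × 0.0097^(1/2) = 24.4 m³/s.

Q = 24.4 m³/s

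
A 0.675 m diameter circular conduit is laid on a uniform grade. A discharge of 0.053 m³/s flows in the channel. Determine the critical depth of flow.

At critical depth, Q² T / (g A³) = 1, i.e. A³/T = Q²/g = 0.053²/9.81 = 0.0002863.
Try y = 0.152 m: A³/T = 0.0003895 — high.
Try y = 0.0979 m: A³/T = 0.00006929 — low.
Try y = 0.14 m: A³/T = 0.0002824 — matches.

y_c = 0.14 m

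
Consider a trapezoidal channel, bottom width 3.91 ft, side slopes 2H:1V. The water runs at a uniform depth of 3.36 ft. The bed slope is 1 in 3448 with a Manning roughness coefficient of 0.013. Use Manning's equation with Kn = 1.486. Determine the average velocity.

With bottom width b = 3.91 ft and side slope z = 2: A = (b + zy)y = (3.91 + 2×3.36)×3.36 = 35.72 ft²; P = b + 2y√(1+z²) = 3.91 + 2×3.36×2.236 = 18.94 ft.
Hydraulic radius R = A/P = 35.72/18.94 = 1.886 ft.
From Manning's equation, V = (1.486/n) R^(2/3) S^(1/2) = (1.486/0.013) × 1.886^(2/3) × 0.00029^(1/2) = 2.97 ft/s.

V = 2.97 ft/s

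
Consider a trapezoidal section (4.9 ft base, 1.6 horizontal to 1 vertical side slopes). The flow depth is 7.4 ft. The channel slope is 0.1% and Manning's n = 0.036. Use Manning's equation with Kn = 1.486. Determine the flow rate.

With bottom width b = 4.9 ft and side slope z = 1.6: A = (b + zy)y = (4.9 + 1.6×7.4)×7.4 = 123.9 ft²; P = b + 2y√(1+z²) = 4.9 + 2×7.4×1.887 = 32.82 ft.
Hydraulic radius R = A/P = 123.9/32.82 = 3.774 ft.
Manning's equation: Q = (1.486/n) A R^(2/3) S^(1/2) = (1.486/0.036) × 123.9 × 3.774^(2/3) × 0.001^(1/2) = 392 ft³/s.

Q = 392 ft³/s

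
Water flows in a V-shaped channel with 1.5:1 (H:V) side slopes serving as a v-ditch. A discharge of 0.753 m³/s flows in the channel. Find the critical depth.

At critical depth, Q² T / (g A³) = 1, i.e. A³/T = Q²/g = 0.753²/9.81 = 0.0578.
Trying y = 0.692 m: A³/T = 0.1785 — too large.
Trying y = 0.452 m: A³/T = 0.02122 — too small.
Trying y = 0.552 m: A³/T = 0.05766 — ≈ 0.0578.

y_c = 0.552 m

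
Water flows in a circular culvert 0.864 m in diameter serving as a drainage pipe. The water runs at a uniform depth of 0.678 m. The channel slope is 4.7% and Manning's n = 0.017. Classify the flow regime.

For a circular section of diameter D = 0.864 m at depth y = 0.678 m, the central angle is θ = 2 arccos(1 − 2y/D) = 4.353 rad. Then A = (D²/8)(θ − sin θ) = 0.4936 m² and P = Dθ/2 = 1.881 m.
Hydraulic radius R = A/P = 0.4936/1.881 = 0.2625 m.
V = (1/n) R^(2/3) √S = (1/0.017) × 0.2625^(2/3) × √0.047 = 5.228 m/s. Hydraulic depth D_h = A/T = 0.4936/0.7102 = 0.6949 m.
Froude number Fr = V/√(g·D_h) = 5.228/√(9.81×0.6949) = 2, which is greater than 1, so the flow is supercritical.

supercritical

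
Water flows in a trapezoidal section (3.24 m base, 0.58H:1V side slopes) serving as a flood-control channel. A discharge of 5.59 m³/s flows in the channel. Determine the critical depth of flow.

y_c = 0.646 m

At critical depth, Q² T / (g A³) = 1, i.e. A³/T = Q²/g = 5.59²/9.81 = 3.185.
At y = 0.534 m: A³/T = 1.765 — low.
At y = 0.728 m: A³/T = 4.64 — high.
At y = 0.646 m: A³/T = 3.192 — close enough.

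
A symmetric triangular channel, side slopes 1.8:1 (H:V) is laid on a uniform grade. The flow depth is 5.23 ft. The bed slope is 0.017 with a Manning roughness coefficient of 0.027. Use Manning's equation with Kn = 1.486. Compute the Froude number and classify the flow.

supercritical

For a triangular section with side slope z = 1.8: A = zy² = 1.8×5.23² = 49.24 ft²; P = 2y√(1+z²) = 2×5.23×2.059 = 21.54 ft.
Hydraulic radius R = A/P = 49.24/21.54 = 2.286 ft.
V = (1.486/n) R^(2/3) √S = (1.486/0.027) × 2.286^(2/3) × √0.017 = 12.45 ft/s. Hydraulic depth D_h = A/T = 49.24/18.83 = 2.615 ft.
Froude number Fr = V/√(g·D_h) = 12.45/√(32.2×2.615) = 1.36, which is greater than 1, so the flow is supercritical.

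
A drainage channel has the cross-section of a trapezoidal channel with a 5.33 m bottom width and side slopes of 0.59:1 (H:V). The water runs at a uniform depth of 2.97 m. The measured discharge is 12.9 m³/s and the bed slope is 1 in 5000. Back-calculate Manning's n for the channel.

With bottom width b = 5.33 m and side slope z = 0.59: A = (b + zy)y = (5.33 + 0.59×2.97)×2.97 = 21.03 m²; P = b + 2y√(1+z²) = 5.33 + 2×2.97×1.161 = 12.23 m.
Hydraulic radius R = A/P = 21.03/12.23 = 1.72 m.
Rearranging Manning's equation: n = (1/Q) A R^(2/3) S^(1/2) = (1/12.9) × 21.03 × 1.72^(2/3) × √0.0002 = 0.0331.

n = 0.0331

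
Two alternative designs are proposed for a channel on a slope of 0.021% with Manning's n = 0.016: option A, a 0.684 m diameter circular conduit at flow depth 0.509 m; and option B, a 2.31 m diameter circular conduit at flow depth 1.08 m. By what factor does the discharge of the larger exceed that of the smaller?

12.7

Channel A: For a circular section of diameter D = 0.684 m at depth y = 0.509 m, the central angle is θ = 2 arccos(1 − 2y/D) = 4.162 rad. Then A = (D²/8)(θ − sin θ) = 0.2932 m² and P = Dθ/2 = 1.423 m. Hydraulic radius R = A/P = 0.2932/1.423 = 0.206 m. Q_A = (1/0.016)·0.2932·0.206^(2/3)·√0.00021 = 0.09264 m³/s.
Channel B: For a circular section of diameter D = 2.31 m at depth y = 1.08 m, the central angle is θ = 2 arccos(1 − 2y/D) = 3.012 rad. Then A = (D²/8)(θ − sin θ) = 1.922 m² and P = Dθ/2 = 3.478 m. Hydraulic radius R = A/P = 1.922/3.478 = 0.5526 m. Q_B = (1/0.016)·1.922·0.5526^(2/3)·√0.00021 = 1.173 m³/s.
The larger discharge is 1.173 m³/s and the smaller is 0.09264 m³/s; the ratio is 12.7.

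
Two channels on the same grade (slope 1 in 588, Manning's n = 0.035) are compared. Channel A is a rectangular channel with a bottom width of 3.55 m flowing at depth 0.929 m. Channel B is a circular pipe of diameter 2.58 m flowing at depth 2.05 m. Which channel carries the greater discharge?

channel B

Channel A: Flow area A = b·y = 3.55 × 0.929 = 3.298 m². Wetted perimeter P = b + 2y = 3.55 + 2×0.929 = 5.408 m. Hydraulic radius R = A/P = 3.298/5.408 = 0.6098 m. Q_A = (1/0.035)·3.298·0.6098^(2/3)·√0.001701 = 2.794 m³/s.
Channel B: For a circular section of diameter D = 2.58 m at depth y = 2.05 m, the central angle is θ = 2 arccos(1 − 2y/D) = 4.402 rad. Then A = (D²/8)(θ − sin θ) = 4.455 m² and P = Dθ/2 = 5.678 m. Hydraulic radius R = A/P = 4.455/5.678 = 0.7845 m. Q_B = (1/0.035)·4.455·0.7845^(2/3)·√0.001701 = 4.465 m³/s.
Q_A = 2.794 m³/s vs Q_B = 4.465 m³/s, so channel B carries more.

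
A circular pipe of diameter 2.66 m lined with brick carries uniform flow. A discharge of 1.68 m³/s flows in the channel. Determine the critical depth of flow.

y_c = 0.562 m

At critical depth, Q² T / (g A³) = 1, i.e. A³/T = Q²/g = 1.68²/9.81 = 0.2877.
Try y = 0.717 m: A³/T = 0.7462 — too large.
Try y = 0.562 m: A³/T = 0.2885 — ≈ 0.2877.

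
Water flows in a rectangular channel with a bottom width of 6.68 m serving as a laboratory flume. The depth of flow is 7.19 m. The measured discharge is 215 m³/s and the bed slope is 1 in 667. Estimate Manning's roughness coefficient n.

Flow area A = b·y = 6.68 × 7.19 = 48.03 m². Wetted perimeter P = b + 2y = 6.68 + 2×7.19 = 21.06 m.
Hydraulic radius R = A/P = 48.03/21.06 = 2.281 m.
Rearranging Manning's equation: n = (1/Q) A R^(2/3) S^(1/2) = (1/215) × 48.03 × 2.281^(2/3) × √0.001499 = 0.015.

n = 0.015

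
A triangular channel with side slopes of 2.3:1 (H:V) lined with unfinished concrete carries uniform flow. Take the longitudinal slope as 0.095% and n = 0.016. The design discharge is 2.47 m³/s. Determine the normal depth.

Manning's equation rearranged: A R^(2/3) = nQ / (1·√S) = 0.016 × 2.47 / (√0.00095) = 1.282.
At y = 1.19 m: A R^(2/3) = 2.175 — too large.
At y = 0.976 m: A R^(2/3) = 1.282 — matches.

y_n = 0.976 m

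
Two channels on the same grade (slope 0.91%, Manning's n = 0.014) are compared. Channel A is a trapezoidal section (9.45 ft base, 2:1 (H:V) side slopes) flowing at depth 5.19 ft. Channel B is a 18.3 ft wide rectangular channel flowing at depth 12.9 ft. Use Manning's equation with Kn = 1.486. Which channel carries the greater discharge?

Channel A: With bottom width b = 9.45 ft and side slope z = 2: A = (b + zy)y = (9.45 + 2×5.19)×5.19 = 102.9 ft²; P = b + 2y√(1+z²) = 9.45 + 2×5.19×2.236 = 32.66 ft. Hydraulic radius R = A/P = 102.9/32.66 = 3.151 ft. Q_A = (1.486/0.014)·102.9·3.151^(2/3)·√0.0091 = 2240 ft³/s.
Channel B: Flow area A = b·y = 18.3 × 12.9 = 236.1 ft². Wetted perimeter P = b + 2y = 18.3 + 2×12.9 = 44.1 ft. Hydraulic radius R = A/P = 236.1/44.1 = 5.353 ft. Q_B = (1.486/0.014)·236.1·5.353^(2/3)·√0.0091 = 7315 ft³/s.
Q_A = 2240 ft³/s vs Q_B = 7315 ft³/s, so channel B carries more.

channel B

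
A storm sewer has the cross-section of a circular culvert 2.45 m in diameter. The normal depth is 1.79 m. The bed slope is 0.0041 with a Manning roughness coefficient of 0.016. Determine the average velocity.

V = 3.26 m/s

For a circular section of diameter D = 2.45 m at depth y = 1.79 m, the central angle is θ = 2 arccos(1 − 2y/D) = 4.1 rad. Then A = (D²/8)(θ − sin θ) = 3.691 m² and P = Dθ/2 = 5.023 m.
Hydraulic radius R = A/P = 3.691/5.023 = 0.7348 m.
From Manning's equation, V = (1/n) R^(2/3) S^(1/2) = (1/0.016) × 0.7348^(2/3) × 0.0041^(1/2) = 3.26 m/s.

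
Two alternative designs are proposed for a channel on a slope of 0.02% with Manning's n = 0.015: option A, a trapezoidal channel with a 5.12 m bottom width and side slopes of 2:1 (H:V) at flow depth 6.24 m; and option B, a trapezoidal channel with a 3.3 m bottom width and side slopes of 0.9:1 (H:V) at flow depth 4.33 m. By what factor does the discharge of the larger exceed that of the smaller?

Channel A: With bottom width b = 5.12 m and side slope z = 2: A = (b + zy)y = (5.12 + 2×6.24)×6.24 = 109.8 m²; P = b + 2y√(1+z²) = 5.12 + 2×6.24×2.236 = 33.03 m. Hydraulic radius R = A/P = 109.8/33.03 = 3.325 m. Q_A = (1/0.015)·109.8·3.325^(2/3)·√0.0002 = 230.7 m³/s.
Channel B: With bottom width b = 3.3 m and side slope z = 0.9: A = (b + zy)y = (3.3 + 0.9×4.33)×4.33 = 31.16 m²; P = b + 2y√(1+z²) = 3.3 + 2×4.33×1.345 = 14.95 m. Hydraulic radius R = A/P = 31.16/14.95 = 2.084 m. Q_B = (1/0.015)·31.16·2.084^(2/3)·√0.0002 = 47.94 m³/s.
The larger discharge is 230.7 m³/s and the smaller is 47.94 m³/s; the ratio is 4.81.

4.81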